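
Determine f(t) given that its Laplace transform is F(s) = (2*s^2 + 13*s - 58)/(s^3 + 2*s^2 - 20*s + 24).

f(t) = -3*t*exp(2*t) + 3*exp(2*t) - exp(-6*t)

Factor the denominator: s^3 + 2*s^2 - 20*s + 24 = (s - 2)^2*(s + 6).
Partial fraction decomposition gives [3/(s - 2)] + [-3/(s - 2)^2] + [-1/(s + 6)].
Invert each term: 3/(s - 2) ↔ 3e^(2t); -3/(s - 2)^2 ↔ -3t·e^(2t); -1/(s + 6) ↔ -e^(-6t).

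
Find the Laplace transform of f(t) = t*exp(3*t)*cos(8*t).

(s - 11)*(s + 5)/(s^2 - 6*s + 73)^2

L{cos(8t)} = s/(s^2 + 64).
Multiplying by e^(3t) shifts s → s - 3, so L{exp(3*t)*cos(8*t)} = (s - 3)/((s - 3)^2 + 64).
Then apply L{t·g(t)} = -d/ds[G(s)] with G(s) = (s - 3)/((s - 3)^2 + 64):
differentiating 1 time and applying the sign gives (s - 11)*(s + 5)/(s^2 - 6*s + 73)^2.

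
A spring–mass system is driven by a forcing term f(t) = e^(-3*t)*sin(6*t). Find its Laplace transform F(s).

L{sin(6t)} = 6/(s^2 + 36).
By the first shifting theorem, multiplying by e^(-3t) replaces s with s + 3.

F(s) = 6/((s + 3)^2 + 36)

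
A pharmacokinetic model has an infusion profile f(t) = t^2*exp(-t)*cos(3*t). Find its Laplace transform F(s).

F(s) = 2*(s + 1)*(s^2 + 2*s - 26)/(s^2 + 2*s + 10)^3

L{cos(3t)} = s/(s^2 + 9).
Multiplying by e^(-t) shifts s → s + 1, so L{exp(-t)*cos(3*t)} = (s + 1)/((s + 1)^2 + 9).
Then apply L{t^2·g(t)} = (-1)^2 d^2/ds^2[G(s)] with G(s) = (s + 1)/((s + 1)^2 + 9):
differentiating 2 times and applying the sign gives 2*(s + 1)*(s^2 + 2*s - 26)/(s^2 + 2*s + 10)^3.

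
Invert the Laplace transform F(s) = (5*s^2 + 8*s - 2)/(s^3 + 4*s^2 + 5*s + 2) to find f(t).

f(t) = -5*t*exp(-t) + 3*exp(-t) + 2*exp(-2*t)

Factor the denominator: s^3 + 4*s^2 + 5*s + 2 = (s + 1)^2*(s + 2).
Partial fraction decomposition gives [3/(s + 1)] + [-5/(s + 1)^2] + [2/(s + 2)].
Invert each term: 3/(s + 1) ↔ 3e^(-t); -5/(s + 1)^2 ↔ -5t·e^(-t); 2/(s + 2) ↔ 2e^(-2t).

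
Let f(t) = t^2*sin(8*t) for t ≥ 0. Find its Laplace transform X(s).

X(s) = 16*(3*s^2 - 64)/(s^2 + 64)^3

L{sin(8t)} = 8/(s^2 + 64).
Then apply L{t^2·g(t)} = (-1)^2 d^2/ds^2[G(s)] with G(s) = 8/(s^2 + 64):
differentiating 2 times and applying the sign gives 16*(3*s^2 - 64)/(s^2 + 64)^3.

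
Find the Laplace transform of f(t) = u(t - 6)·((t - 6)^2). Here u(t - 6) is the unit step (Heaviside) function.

2*exp(-6*s)/s^3

By the second shifting theorem, L{u(t - c)·g(t - c)} = e^(-cs)·H(s) with c = 6 and H(s) = L{g(t)}.
L{t^2} = 2!/s^3 = 2/s^3.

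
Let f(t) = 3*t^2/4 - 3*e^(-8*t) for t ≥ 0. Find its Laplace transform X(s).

By linearity of the Laplace transform, transform each term separately.
(-3)·[L{e^(-8t)} = 1/(s + 8)]; (3/4)·[L{t^2} = 2!/s^3 = 2/s^3].

X(s) = -3/(s + 8) + 3/(2*s^3)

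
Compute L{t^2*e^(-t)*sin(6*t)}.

36*(s^2 + 2*s - 11)/(s^2 + 2*s + 37)^3

L{sin(6t)} = 6/(s^2 + 36).
Multiplying by e^(-t) shifts s → s + 1, so L{e^(-t)*sin(6*t)} = 6/((s + 1)^2 + 36).
Then apply L{t^2·g(t)} = (-1)^2 d^2/ds^2[G(s)] with G(s) = 6/((s + 1)^2 + 36):
differentiating 2 times and applying the sign gives 36*(s^2 + 2*s - 11)/(s^2 + 2*s + 37)^3.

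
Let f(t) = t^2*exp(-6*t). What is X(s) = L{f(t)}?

X(s) = 2/(s + 6)^3

L{e^(-6t)} = 1/(s + 6).
Then apply L{t^2·g(t)} = (-1)^2 d^2/ds^2[G(s)] with G(s) = 1/(s + 6):
differentiating 2 times and applying the sign gives 2/(s + 6)^3.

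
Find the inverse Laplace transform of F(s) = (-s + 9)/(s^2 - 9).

Factor the denominator: s^2 - 9 = (s - 3)*(s + 3).
Partial fraction decomposition gives [1/(s - 3)] + [-2/(s + 3)].
Invert each term: 1/(s - 3) ↔ e^(3t); -2/(s + 3) ↔ -2e^(-3t).

exp(3*t) - 2*exp(-3*t)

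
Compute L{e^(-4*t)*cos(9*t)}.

L{cos(9t)} = s/(s^2 + 81).
By the first shifting theorem, multiplying by e^(-4t) replaces s with s + 4.

(s + 4)/((s + 4)^2 + 81)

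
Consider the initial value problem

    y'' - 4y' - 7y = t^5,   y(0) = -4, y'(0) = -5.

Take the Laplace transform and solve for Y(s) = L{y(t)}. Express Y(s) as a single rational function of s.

Y(s) = (-4*s^7 + 11*s^6 + 120)/(s^8 - 4*s^7 - 7*s^6)

Take the Laplace transform of both sides.
With L{y''} = s^2 Y - s·y(0) - y'(0) and L{y'} = sY - y(0), with y(0) = -4, y'(0) = -5: the LHS transforms to (s^2 - 4*s - 7)Y - (-4*s + 11).
The right side is L{t^5} = 120/s^6.
So (s^2 - 4*s - 7)Y = 120/s^6 + (-4*s + 11).
Solve for Y(s) and write it as one ratio of polynomials.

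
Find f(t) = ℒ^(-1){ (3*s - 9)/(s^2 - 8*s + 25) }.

f(t) = exp(4*t)*sin(3*t) + 3*exp(4*t)*cos(3*t)

Complete the square in the denominator: s^2 - 8*s + 25 = (s - 4)^2 + 3^2.
Split the numerator to match: 3*s - 9 = 3·(s - 4) + 1·3.
Invert each term: 3·(s - 4)/((s - 4)^2 + 9) ↔ 3e^(4t)cos(3t); 1·3/((s - 4)^2 + 9) ↔ e^(4t)sin(3t).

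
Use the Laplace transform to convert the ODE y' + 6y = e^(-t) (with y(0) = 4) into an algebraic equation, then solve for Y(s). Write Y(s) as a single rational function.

Laplace-transform each side.
With L{y'} = sY - y(0) = sY - 4: the LHS transforms to (s + 6)Y - (4).
The right side is L{e^(-t)} = 1/(s + 1).
So (s + 6)Y = 1/(s + 1) + (4).
Solve for Y(s) and write it as one ratio of polynomials.

Y(s) = (4*s + 5)/(s^2 + 7*s + 6)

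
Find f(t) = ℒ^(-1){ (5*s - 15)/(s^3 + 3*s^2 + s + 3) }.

Factor the denominator: s^3 + 3*s^2 + s + 3 = (s + 3)*(s^2 + 1).
Partial fraction decomposition gives [-3/(s + 3)] + [3*s/(s^2 + 1)] + [-4/(s^2 + 1)].
Invert each term: -3/(s + 3) ↔ -3e^(-3t); 3·s/(s^2 + 1) ↔ 3cos(t); -4·1/(s^2 + 1) ↔ -4sin(t).

f(t) = -4*sin(t) + 3*cos(t) - 3*exp(-3*t)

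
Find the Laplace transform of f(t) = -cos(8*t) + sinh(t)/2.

-s/(s^2 + 64) + 1/(2*(s^2 - 1))

Apply the Laplace transform termwise.
(-1)·[L{cos(8t)} = s/(s^2 + 64)]; (1/2)·[L{sinh(t)} = 1/(s^2 - 1)].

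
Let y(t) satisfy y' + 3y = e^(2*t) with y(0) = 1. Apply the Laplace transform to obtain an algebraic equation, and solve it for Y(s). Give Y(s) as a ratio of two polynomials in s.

Y(s) = (s - 1)/(s^2 + s - 6)

Apply the Laplace transform to the equation.
Using L{y'} = sY - y(0) = sY - 1, the left side becomes (s + 3)Y - (1).
The right side is L{e^(2*t)} = 1/(s - 2).
So (s + 3)Y = 1/(s - 2) + (1).
Isolate Y and clear denominators.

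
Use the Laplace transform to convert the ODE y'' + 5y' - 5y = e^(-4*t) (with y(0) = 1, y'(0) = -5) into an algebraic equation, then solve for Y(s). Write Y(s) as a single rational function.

Y(s) = (s^2 + 4*s + 1)/(s^3 + 9*s^2 + 15*s - 20)

Transform both sides with L{·}.
With L{y''} = s^2 Y - s·y(0) - y'(0) and L{y'} = sY - y(0), with y(0) = 1, y'(0) = -5: the LHS transforms to (s^2 + 5*s - 5)Y - (s).
The right side is L{e^(-4*t)} = 1/(s + 4).
So (s^2 + 5*s - 5)Y = 1/(s + 4) + (s).
Divide through and combine into a single rational function.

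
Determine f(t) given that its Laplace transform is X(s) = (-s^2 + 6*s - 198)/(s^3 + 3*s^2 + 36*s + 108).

f(t) = -sin(6*t) + 4*cos(6*t) - 5*exp(-3*t)

Factor the denominator: s^3 + 3*s^2 + 36*s + 108 = (s + 3)*(s^2 + 36).
Partial fraction decomposition gives [-5/(s + 3)] + [4*s/(s^2 + 36)] + [-6/(s^2 + 36)].
Invert each term: -5/(s + 3) ↔ -5e^(-3t); 4·s/(s^2 + 36) ↔ 4cos(6t); -1·6/(s^2 + 36) ↔ -sin(6t).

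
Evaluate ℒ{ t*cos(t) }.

L{cos(t)} = s/(s^2 + 1).
Then apply L{t·g(t)} = -d/ds[G(s)] with G(s) = s/(s^2 + 1):
differentiating 1 time and applying the sign gives (s - 1)*(s + 1)/(s^2 + 1)^2.

(s - 1)*(s + 1)/(s^2 + 1)^2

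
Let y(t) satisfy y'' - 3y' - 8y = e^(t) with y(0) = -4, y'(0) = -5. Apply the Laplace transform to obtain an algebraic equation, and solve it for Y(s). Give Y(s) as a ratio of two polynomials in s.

Transform both sides with L{·}.
With L{y''} = s^2 Y - s·y(0) - y'(0) and L{y'} = sY - y(0), with y(0) = -4, y'(0) = -5: the LHS transforms to (s^2 - 3*s - 8)Y - (-4*s + 7).
The right side is L{e^(t)} = 1/(s - 1).
So (s^2 - 3*s - 8)Y = 1/(s - 1) + (-4*s + 7).
Solve for Y(s) and write it as one ratio of polynomials.

Y(s) = (-4*s^2 + 11*s - 6)/(s^3 - 4*s^2 - 5*s + 8)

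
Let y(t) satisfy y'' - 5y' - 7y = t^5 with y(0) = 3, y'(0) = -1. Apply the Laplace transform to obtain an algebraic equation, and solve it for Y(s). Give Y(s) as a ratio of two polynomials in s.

Take the Laplace transform of both sides.
Using L{y''} = s^2 Y - s·y(0) - y'(0) and L{y'} = sY - y(0), with y(0) = 3, y'(0) = -1, the left side becomes (s^2 - 5*s - 7)Y - (3*s - 16).
The right side is L{t^5} = 120/s^6.
So (s^2 - 5*s - 7)Y = 120/s^6 + (3*s - 16).
Isolate Y and clear denominators.

Y(s) = (3*s^7 - 16*s^6 + 120)/(s^8 - 5*s^7 - 7*s^6)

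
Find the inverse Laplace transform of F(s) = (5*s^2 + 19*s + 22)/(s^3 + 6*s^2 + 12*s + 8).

Factor the denominator: s^3 + 6*s^2 + 12*s + 8 = (s + 2)^3.
Partial fraction decomposition gives [5/(s + 2)] + [-1/(s + 2)^2] + [4/(s + 2)^3].
Invert each term: 5/(s + 2) ↔ 5e^(-2t); -1/(s + 2)^2 ↔ -t·e^(-2t); 4/(s + 2)^3 ↔ (2)t^2·e^(-2t).

2*t^2*exp(-2*t) - t*exp(-2*t) + 5*exp(-2*t)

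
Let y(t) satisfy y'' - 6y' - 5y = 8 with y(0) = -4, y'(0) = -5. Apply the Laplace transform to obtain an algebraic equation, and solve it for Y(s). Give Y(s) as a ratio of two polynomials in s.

Y(s) = (-4*s^2 + 19*s + 8)/(s^3 - 6*s^2 - 5*s)

Apply the Laplace transform to the equation.
With L{y''} = s^2 Y - s·y(0) - y'(0) and L{y'} = sY - y(0), with y(0) = -4, y'(0) = -5: the LHS transforms to (s^2 - 6*s - 5)Y - (-4*s + 19).
The right side is L{8} = 8/s.
So (s^2 - 6*s - 5)Y = 8/s + (-4*s + 19).
Isolate Y and clear denominators.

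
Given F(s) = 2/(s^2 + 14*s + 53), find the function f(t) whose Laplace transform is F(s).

Rewrite the denominator: s^2 + 14*s + 53 = (s + 7)^2 + 4.
The form in (s + 7) signals a first-shifting-theorem factor e^(-7t).
Since L{sin(2t)} = 2/(s^2 + 4), the inverse is e^(-7*t)*sin(2*t).

f(t) = exp(-7*t)*sin(2*t)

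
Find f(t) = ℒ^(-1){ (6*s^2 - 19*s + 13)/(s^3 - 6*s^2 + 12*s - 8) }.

Factor the denominator: s^3 - 6*s^2 + 12*s - 8 = (s - 2)^3.
Partial fraction decomposition gives [6/(s - 2)] + [5/(s - 2)^2] + [-1/(s - 2)^3].
Invert each term: 6/(s - 2) ↔ 6e^(2t); 5/(s - 2)^2 ↔ 5t·e^(2t); -1/(s - 2)^3 ↔ (-1/2)t^2·e^(2t).

f(t) = -t^2*exp(2*t)/2 + 5*t*exp(2*t) + 6*exp(2*t)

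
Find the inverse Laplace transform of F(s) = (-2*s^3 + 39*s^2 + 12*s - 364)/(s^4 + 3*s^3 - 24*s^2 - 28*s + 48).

exp(4*t) + 5*exp(t) - 3*exp(-2*t) - 5*exp(-6*t)

Factor the denominator: s^4 + 3*s^3 - 24*s^2 - 28*s + 48 = (s - 4)*(s - 1)*(s + 2)*(s + 6).
Partial fraction decomposition gives [5/(s - 1)] + [1/(s - 4)] + [-5/(s + 6)] + [-3/(s + 2)].
Invert each term: 5/(s - 1) ↔ 5e^(t); 1/(s - 4) ↔ e^(4t); -5/(s + 6) ↔ -5e^(-6t); -3/(s + 2) ↔ -3e^(-2t).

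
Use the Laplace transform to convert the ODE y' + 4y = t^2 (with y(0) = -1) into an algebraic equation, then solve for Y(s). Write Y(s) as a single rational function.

Y(s) = (-s^3 + 2)/(s^4 + 4*s^3)

Laplace-transform each side.
The derivative rules (L{y'} = sY - y(0) = sY - (-1)) turn the left side into (s + 4)Y - (-1).
The right side is L{t^2} = 2/s^3.
So (s + 4)Y = 2/s^3 + (-1).
Isolate Y and clear denominators.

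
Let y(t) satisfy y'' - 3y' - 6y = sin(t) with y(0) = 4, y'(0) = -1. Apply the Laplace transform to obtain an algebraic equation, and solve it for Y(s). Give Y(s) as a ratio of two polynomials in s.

Y(s) = (4*s^3 - 13*s^2 + 4*s - 12)/(s^4 - 3*s^3 - 5*s^2 - 3*s - 6)

Take the Laplace transform of both sides.
The derivative rules (L{y''} = s^2 Y - s·y(0) - y'(0) and L{y'} = sY - y(0), with y(0) = 4, y'(0) = -1) turn the left side into (s^2 - 3*s - 6)Y - (4*s - 13).
The right side is L{sin(t)} = 1/(s^2 + 1).
So (s^2 - 3*s - 6)Y = 1/(s^2 + 1) + (4*s - 13).
Divide through and combine into a single rational function.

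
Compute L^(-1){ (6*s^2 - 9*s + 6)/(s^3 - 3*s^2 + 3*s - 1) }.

Factor the denominator: s^3 - 3*s^2 + 3*s - 1 = (s - 1)^3.
Partial fraction decomposition gives [6/(s - 1)] + [3/(s - 1)^2] + [3/(s - 1)^3].
Invert each term: 6/(s - 1) ↔ 6e^(t); 3/(s - 1)^2 ↔ 3t·e^(t); 3/(s - 1)^3 ↔ (3/2)t^2·e^(t).

3*t^2*exp(t)/2 + 3*t*exp(t) + 6*exp(t)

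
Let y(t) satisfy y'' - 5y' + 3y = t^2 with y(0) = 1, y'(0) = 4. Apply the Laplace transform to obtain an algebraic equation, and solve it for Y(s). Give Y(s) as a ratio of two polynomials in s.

Take the Laplace transform of both sides.
Using L{y''} = s^2 Y - s·y(0) - y'(0) and L{y'} = sY - y(0), with y(0) = 1, y'(0) = 4, the left side becomes (s^2 - 5*s + 3)Y - (s - 1).
The right side is L{t^2} = 2/s^3.
So (s^2 - 5*s + 3)Y = 2/s^3 + (s - 1).
Solve for Y(s) and write it as one ratio of polynomials.

Y(s) = (s^4 - s^3 + 2)/(s^5 - 5*s^4 + 3*s^3)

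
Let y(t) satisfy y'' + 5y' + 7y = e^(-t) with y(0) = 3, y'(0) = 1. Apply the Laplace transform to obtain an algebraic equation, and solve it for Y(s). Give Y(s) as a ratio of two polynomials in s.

Apply the Laplace transform to the equation.
The derivative rules (L{y''} = s^2 Y - s·y(0) - y'(0) and L{y'} = sY - y(0), with y(0) = 3, y'(0) = 1) turn the left side into (s^2 + 5*s + 7)Y - (3*s + 16).
The right side is L{e^(-t)} = 1/(s + 1).
So (s^2 + 5*s + 7)Y = 1/(s + 1) + (3*s + 16).
Isolate Y and clear denominators.

Y(s) = (3*s^2 + 19*s + 17)/(s^3 + 6*s^2 + 12*s + 7)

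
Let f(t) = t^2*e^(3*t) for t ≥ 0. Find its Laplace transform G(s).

L{e^(3t)} = 1/(s - 3).
Then apply L{t^2·g(t)} = (-1)^2 d^2/ds^2[H(s)] with H(s) = 1/(s - 3):
differentiating 2 times and applying the sign gives 2/(s - 3)^3.

G(s) = 2/(s - 3)^3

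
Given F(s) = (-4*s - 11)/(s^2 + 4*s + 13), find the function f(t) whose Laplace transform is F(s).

Complete the square in the denominator: s^2 + 4*s + 13 = (s + 2)^2 + 3^2.
Split the numerator to match: -4*s - 11 = -4·(s + 2) - 1·3.
Invert each term: -4·(s + 2)/((s + 2)^2 + 9) ↔ -4e^(-2t)cos(3t); -1·3/((s + 2)^2 + 9) ↔ -e^(-2t)sin(3t).

f(t) = -exp(-2*t)*sin(3*t) - 4*exp(-2*t)*cos(3*t)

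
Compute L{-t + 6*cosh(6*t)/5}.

6*s/(5*(s^2 - 36)) - 1/s^2

Apply the Laplace transform termwise.
(6/5)·[L{cosh(6t)} = s/(s^2 - 36)]; (-1)·[L{t} = 1!/s^2 = 1/s^2].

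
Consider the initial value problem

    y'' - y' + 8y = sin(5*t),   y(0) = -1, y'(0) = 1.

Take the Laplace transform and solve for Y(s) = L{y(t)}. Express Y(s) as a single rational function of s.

Y(s) = (-s^3 + 2*s^2 - 25*s + 55)/(s^4 - s^3 + 33*s^2 - 25*s + 200)

Laplace-transform each side.
Using L{y''} = s^2 Y - s·y(0) - y'(0) and L{y'} = sY - y(0), with y(0) = -1, y'(0) = 1, the left side becomes (s^2 - s + 8)Y - (-s + 2).
The right side is L{sin(5*t)} = 5/(s^2 + 25).
So (s^2 - s + 8)Y = 5/(s^2 + 25) + (-s + 2).
Solve for Y(s) and write it as one ratio of polynomials.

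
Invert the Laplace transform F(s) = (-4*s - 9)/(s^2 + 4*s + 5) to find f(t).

Complete the square in the denominator: s^2 + 4*s + 5 = (s + 2)^2 + 1^2.
Split the numerator to match: -4*s - 9 = -4·(s + 2) - 1·1.
Invert each term: -4·(s + 2)/((s + 2)^2 + 1) ↔ -4e^(-2t)cos(t); -1·1/((s + 2)^2 + 1) ↔ -e^(-2t)sin(t).

f(t) = -exp(-2*t)*sin(t) - 4*exp(-2*t)*cos(t)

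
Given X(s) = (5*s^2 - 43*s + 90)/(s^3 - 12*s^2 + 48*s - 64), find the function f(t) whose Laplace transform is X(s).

f(t) = -t^2*exp(4*t) - 3*t*exp(4*t) + 5*exp(4*t)

Factor the denominator: s^3 - 12*s^2 + 48*s - 64 = (s - 4)^3.
Partial fraction decomposition gives [5/(s - 4)] + [-3/(s - 4)^2] + [-2/(s - 4)^3].
Invert each term: 5/(s - 4) ↔ 5e^(4t); -3/(s - 4)^2 ↔ -3t·e^(4t); -2/(s - 4)^3 ↔ (-1)t^2·e^(4t).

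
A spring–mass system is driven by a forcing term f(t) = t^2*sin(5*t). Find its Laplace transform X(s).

X(s) = 10*(3*s^2 - 25)/(s^2 + 25)^3

L{sin(5t)} = 5/(s^2 + 25).
Then apply L{t^2·g(t)} = (-1)^2 d^2/ds^2[G(s)] with G(s) = 5/(s^2 + 25):
differentiating 2 times and applying the sign gives 10*(3*s^2 - 25)/(s^2 + 25)^3.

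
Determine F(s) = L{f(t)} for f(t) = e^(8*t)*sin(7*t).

L{sin(7t)} = 7/(s^2 + 49).
By the first shifting theorem, multiplying by e^(8t) replaces s with s - 8.

F(s) = 7/((s - 8)^2 + 49)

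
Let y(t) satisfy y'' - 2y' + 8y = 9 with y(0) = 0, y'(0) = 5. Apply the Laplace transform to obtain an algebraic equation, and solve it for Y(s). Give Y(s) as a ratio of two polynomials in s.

Y(s) = (5*s + 9)/(s^3 - 2*s^2 + 8*s)

Take the Laplace transform of both sides.
Using L{y''} = s^2 Y - s·y(0) - y'(0) and L{y'} = sY - y(0), with y(0) = 0, y'(0) = 5, the left side becomes (s^2 - 2*s + 8)Y - (5).
The right side is L{9} = 9/s.
So (s^2 - 2*s + 8)Y = 9/s + (5).
Solve for Y(s) and write it as one ratio of polynomials.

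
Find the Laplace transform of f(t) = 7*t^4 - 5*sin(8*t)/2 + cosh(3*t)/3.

s/(3*(s^2 - 9)) - 20/(s^2 + 64) + 168/s^5

Apply the Laplace transform termwise.
(7)·[L{t^4} = 4!/s^5 = 24/s^5]; (-5/2)·[L{sin(8t)} = 8/(s^2 + 64)]; (1/3)·[L{cosh(3t)} = s/(s^2 - 9)].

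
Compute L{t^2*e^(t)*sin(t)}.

2*(3*s^2 - 6*s + 2)/(s^2 - 2*s + 2)^3

L{sin(t)} = 1/(s^2 + 1).
Multiplying by e^(t) shifts s → s - 1, so L{e^(t)*sin(t)} = 1/((s - 1)^2 + 1).
Then apply L{t^2·g(t)} = (-1)^2 d^2/ds^2[G(s)] with G(s) = 1/((s - 1)^2 + 1):
differentiating 2 times and applying the sign gives 2*(3*s^2 - 6*s + 2)/(s^2 - 2*s + 2)^3.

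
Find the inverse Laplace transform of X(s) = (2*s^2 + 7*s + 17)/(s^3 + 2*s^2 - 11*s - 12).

2*exp(3*t) - exp(-t) + exp(-4*t)

Factor the denominator: s^3 + 2*s^2 - 11*s - 12 = (s - 3)*(s + 1)*(s + 4).
Partial fraction decomposition gives [-1/(s + 1)] + [1/(s + 4)] + [2/(s - 3)].
Invert each term: -1/(s + 1) ↔ -e^(-t); 1/(s + 4) ↔ e^(-4t); 2/(s - 3) ↔ 2e^(3t).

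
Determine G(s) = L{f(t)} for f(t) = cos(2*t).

L{cos(2t)} = s/(s^2 + 4).

G(s) = s/(s^2 + 4)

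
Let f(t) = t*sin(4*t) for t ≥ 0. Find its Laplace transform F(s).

L{sin(4t)} = 4/(s^2 + 16).
Then apply L{t·g(t)} = -d/ds[G(s)] with G(s) = 4/(s^2 + 16):
differentiating 1 time and applying the sign gives 8*s/(s^2 + 16)^2.

F(s) = 8*s/(s^2 + 16)^2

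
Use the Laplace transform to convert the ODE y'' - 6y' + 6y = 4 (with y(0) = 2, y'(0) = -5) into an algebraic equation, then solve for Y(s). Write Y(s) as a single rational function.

Y(s) = (2*s^2 - 17*s + 4)/(s^3 - 6*s^2 + 6*s)

Laplace-transform each side.
Using L{y''} = s^2 Y - s·y(0) - y'(0) and L{y'} = sY - y(0), with y(0) = 2, y'(0) = -5, the left side becomes (s^2 - 6*s + 6)Y - (2*s - 17).
The right side is L{4} = 4/s.
So (s^2 - 6*s + 6)Y = 4/s + (2*s - 17).
Isolate Y and clear denominators.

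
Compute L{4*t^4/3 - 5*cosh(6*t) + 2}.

-5*s/(s^2 - 36) + 2/s + 32/s^5

Apply the Laplace transform termwise.
L{2} = 2/s; (-5)·[L{cosh(6t)} = s/(s^2 - 36)]; (4/3)·[L{t^4} = 4!/s^5 = 24/s^5].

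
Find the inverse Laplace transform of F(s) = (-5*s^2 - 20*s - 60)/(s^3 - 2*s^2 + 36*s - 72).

-3*exp(2*t) - 4*sin(6*t) - 2*cos(6*t)

Factor the denominator: s^3 - 2*s^2 + 36*s - 72 = (s - 2)*(s^2 + 36).
Partial fraction decomposition gives [-3/(s - 2)] + [-2*s/(s^2 + 36)] + [-24/(s^2 + 36)].
Invert each term: -3/(s - 2) ↔ -3e^(2t); -2·s/(s^2 + 36) ↔ -2cos(6t); -4·6/(s^2 + 36) ↔ -4sin(6t).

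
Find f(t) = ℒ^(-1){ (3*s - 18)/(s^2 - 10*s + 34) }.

f(t) = -exp(5*t)*sin(3*t) + 3*exp(5*t)*cos(3*t)

Complete the square in the denominator: s^2 - 10*s + 34 = (s - 5)^2 + 3^2.
Split the numerator to match: 3*s - 18 = 3·(s - 5) - 1·3.
Invert each term: 3·(s - 5)/((s - 5)^2 + 9) ↔ 3e^(5t)cos(3t); -1·3/((s - 5)^2 + 9) ↔ -e^(5t)sin(3t).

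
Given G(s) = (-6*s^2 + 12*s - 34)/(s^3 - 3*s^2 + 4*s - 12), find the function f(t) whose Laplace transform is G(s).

Factor the denominator: s^3 - 3*s^2 + 4*s - 12 = (s - 3)*(s^2 + 4).
Partial fraction decomposition gives [-4/(s - 3)] + [-2*s/(s^2 + 4)] + [6/(s^2 + 4)].
Invert each term: -4/(s - 3) ↔ -4e^(3t); -2·s/(s^2 + 4) ↔ -2cos(2t); 3·2/(s^2 + 4) ↔ 3sin(2t).

f(t) = -4*exp(3*t) + 3*sin(2*t) - 2*cos(2*t)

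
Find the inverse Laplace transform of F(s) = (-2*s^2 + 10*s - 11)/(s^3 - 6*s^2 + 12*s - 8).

t^2*exp(2*t)/2 + 2*t*exp(2*t) - 2*exp(2*t)

Factor the denominator: s^3 - 6*s^2 + 12*s - 8 = (s - 2)^3.
Partial fraction decomposition gives [-2/(s - 2)] + [2/(s - 2)^2] + [(s - 2)^(-3)].
Invert each term: -2/(s - 2) ↔ -2e^(2t); 2/(s - 2)^2 ↔ 2t·e^(2t); 1/(s - 2)^3 ↔ (1/2)t^2·e^(2t).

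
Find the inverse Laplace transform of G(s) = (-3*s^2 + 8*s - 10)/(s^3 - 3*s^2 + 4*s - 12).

Factor the denominator: s^3 - 3*s^2 + 4*s - 12 = (s - 3)*(s^2 + 4).
Partial fraction decomposition gives [-1/(s - 3)] + [-2*s/(s^2 + 4)] + [2/(s^2 + 4)].
Invert each term: -1/(s - 3) ↔ -e^(3t); -2·s/(s^2 + 4) ↔ -2cos(2t); 1·2/(s^2 + 4) ↔ sin(2t).

-exp(3*t) + sin(2*t) - 2*cos(2*t)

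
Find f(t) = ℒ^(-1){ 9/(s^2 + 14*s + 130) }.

Rewrite the denominator: s^2 + 14*s + 130 = (s + 7)^2 + 81.
The form in (s + 7) signals a first-shifting-theorem factor e^(-7t).
Since L{sin(9t)} = 9/(s^2 + 81), the inverse is e^(-7*t)*sin(9*t).

f(t) = exp(-7*t)*sin(9*t)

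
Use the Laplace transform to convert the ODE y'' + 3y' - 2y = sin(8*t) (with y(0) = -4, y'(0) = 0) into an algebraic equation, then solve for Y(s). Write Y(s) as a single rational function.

Y(s) = (-4*s^3 - 12*s^2 - 256*s - 760)/(s^4 + 3*s^3 + 62*s^2 + 192*s - 128)

Take the Laplace transform of both sides.
With L{y''} = s^2 Y - s·y(0) - y'(0) and L{y'} = sY - y(0), with y(0) = -4, y'(0) = 0: the LHS transforms to (s^2 + 3*s - 2)Y - (-4*s - 12).
The right side is L{sin(8*t)} = 8/(s^2 + 64).
So (s^2 + 3*s - 2)Y = 8/(s^2 + 64) + (-4*s - 12).
Solve for Y(s) and write it as one ratio of polynomials.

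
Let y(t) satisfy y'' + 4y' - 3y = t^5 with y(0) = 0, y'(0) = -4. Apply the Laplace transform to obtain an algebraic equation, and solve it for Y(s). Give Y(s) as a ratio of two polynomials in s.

Y(s) = (-4*s^6 + 120)/(s^8 + 4*s^7 - 3*s^6)

Apply the Laplace transform to the equation.
The derivative rules (L{y''} = s^2 Y - s·y(0) - y'(0) and L{y'} = sY - y(0), with y(0) = 0, y'(0) = -4) turn the left side into (s^2 + 4*s - 3)Y - (-4).
The right side is L{t^5} = 120/s^6.
So (s^2 + 4*s - 3)Y = 120/s^6 + (-4).
Isolate Y and clear denominators.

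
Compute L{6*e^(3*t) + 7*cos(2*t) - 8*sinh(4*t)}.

By linearity of the Laplace transform, transform each term separately.
(7)·[L{cos(2t)} = s/(s^2 + 4)]; (-8)·[L{sinh(4t)} = 4/(s^2 - 16)]; (6)·[L{e^(3t)} = 1/(s - 3)].

7*s/(s^2 + 4) - 32/(s^2 - 16) + 6/(s - 3)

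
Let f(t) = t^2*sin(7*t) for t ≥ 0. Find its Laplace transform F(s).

F(s) = 14*(3*s^2 - 49)/(s^2 + 49)^3

L{sin(7t)} = 7/(s^2 + 49).
Then apply L{t^2·g(t)} = (-1)^2 d^2/ds^2[G(s)] with G(s) = 7/(s^2 + 49):
differentiating 2 times and applying the sign gives 14*(3*s^2 - 49)/(s^2 + 49)^3.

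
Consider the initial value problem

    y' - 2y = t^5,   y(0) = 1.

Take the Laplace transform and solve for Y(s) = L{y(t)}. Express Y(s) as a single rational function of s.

Take the Laplace transform of both sides.
With L{y'} = sY - y(0) = sY - 1: the LHS transforms to (s - 2)Y - (1).
The right side is L{t^5} = 120/s^6.
So (s - 2)Y = 120/s^6 + (1).
Divide through and combine into a single rational function.

Y(s) = (s^6 + 120)/(s^7 - 2*s^6)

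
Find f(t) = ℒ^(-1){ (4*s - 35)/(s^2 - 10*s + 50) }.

Complete the square in the denominator: s^2 - 10*s + 50 = (s - 5)^2 + 5^2.
Split the numerator to match: 4*s - 35 = 4·(s - 5) - 3·5.
Invert each term: 4·(s - 5)/((s - 5)^2 + 25) ↔ 4e^(5t)cos(5t); -3·5/((s - 5)^2 + 25) ↔ -3e^(5t)sin(5t).

f(t) = -3*exp(5*t)*sin(5*t) + 4*exp(5*t)*cos(5*t)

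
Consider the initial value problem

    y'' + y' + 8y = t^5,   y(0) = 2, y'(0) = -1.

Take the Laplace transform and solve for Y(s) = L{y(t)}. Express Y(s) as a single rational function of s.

Y(s) = (2*s^7 + s^6 + 120)/(s^8 + s^7 + 8*s^6)

Transform both sides with L{·}.
With L{y''} = s^2 Y - s·y(0) - y'(0) and L{y'} = sY - y(0), with y(0) = 2, y'(0) = -1: the LHS transforms to (s^2 + s + 8)Y - (2*s + 1).
The right side is L{t^5} = 120/s^6.
So (s^2 + s + 8)Y = 120/s^6 + (2*s + 1).
Isolate Y and clear denominators.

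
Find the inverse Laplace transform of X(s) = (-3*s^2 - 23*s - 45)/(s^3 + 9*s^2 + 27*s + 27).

-3*t^2*exp(-3*t)/2 - 5*t*exp(-3*t) - 3*exp(-3*t)

Factor the denominator: s^3 + 9*s^2 + 27*s + 27 = (s + 3)^3.
Partial fraction decomposition gives [-3/(s + 3)] + [-5/(s + 3)^2] + [-3/(s + 3)^3].
Invert each term: -3/(s + 3) ↔ -3e^(-3t); -5/(s + 3)^2 ↔ -5t·e^(-3t); -3/(s + 3)^3 ↔ (-3/2)t^2·e^(-3t).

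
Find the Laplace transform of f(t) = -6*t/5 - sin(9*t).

By linearity of the Laplace transform, transform each term separately.
(-6/5)·[L{t} = 1!/s^2 = 1/s^2]; (-1)·[L{sin(9t)} = 9/(s^2 + 81)].

-9/(s^2 + 81) - 6/(5*s^2)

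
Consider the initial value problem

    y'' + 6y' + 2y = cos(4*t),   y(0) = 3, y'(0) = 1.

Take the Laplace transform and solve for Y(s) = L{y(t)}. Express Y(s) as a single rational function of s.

Y(s) = (3*s^3 + 19*s^2 + 49*s + 304)/(s^4 + 6*s^3 + 18*s^2 + 96*s + 32)

Laplace-transform each side.
With L{y''} = s^2 Y - s·y(0) - y'(0) and L{y'} = sY - y(0), with y(0) = 3, y'(0) = 1: the LHS transforms to (s^2 + 6*s + 2)Y - (3*s + 19).
The right side is L{cos(4*t)} = s/(s^2 + 16).
So (s^2 + 6*s + 2)Y = s/(s^2 + 16) + (3*s + 19).
Solve for Y(s) and write it as one ratio of polynomials.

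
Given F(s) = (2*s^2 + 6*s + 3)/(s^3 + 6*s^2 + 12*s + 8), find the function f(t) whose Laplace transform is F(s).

f(t) = -t^2*exp(-2*t)/2 - 2*t*exp(-2*t) + 2*exp(-2*t)

Factor the denominator: s^3 + 6*s^2 + 12*s + 8 = (s + 2)^3.
Partial fraction decomposition gives [2/(s + 2)] + [-2/(s + 2)^2] + [-1/(s + 2)^3].
Invert each term: 2/(s + 2) ↔ 2e^(-2t); -2/(s + 2)^2 ↔ -2t·e^(-2t); -1/(s + 2)^3 ↔ (-1/2)t^2·e^(-2t).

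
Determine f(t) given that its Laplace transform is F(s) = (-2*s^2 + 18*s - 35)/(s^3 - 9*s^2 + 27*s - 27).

f(t) = t^2*exp(3*t)/2 + 6*t*exp(3*t) - 2*exp(3*t)

Factor the denominator: s^3 - 9*s^2 + 27*s - 27 = (s - 3)^3.
Partial fraction decomposition gives [-2/(s - 3)] + [6/(s - 3)^2] + [(s - 3)^(-3)].
Invert each term: -2/(s - 3) ↔ -2e^(3t); 6/(s - 3)^2 ↔ 6t·e^(3t); 1/(s - 3)^3 ↔ (1/2)t^2·e^(3t).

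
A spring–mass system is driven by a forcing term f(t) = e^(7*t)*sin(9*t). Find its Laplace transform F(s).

F(s) = 9/((s - 7)^2 + 81)

L{sin(9t)} = 9/(s^2 + 81).
By the first shifting theorem, multiplying by e^(7t) replaces s with s - 7.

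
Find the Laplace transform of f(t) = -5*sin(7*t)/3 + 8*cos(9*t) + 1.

8*s/(s^2 + 81) - 35/(3*(s^2 + 49)) + 1/s

By linearity of the Laplace transform, transform each term separately.
L{1} = 1/s; (-5/3)·[L{sin(7t)} = 7/(s^2 + 49)]; (8)·[L{cos(9t)} = s/(s^2 + 81)].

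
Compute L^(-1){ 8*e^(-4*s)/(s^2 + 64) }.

The factor e^(-4s) signals a time shift by c = 4 (second shifting theorem).
L{sin(8t)} = 8/(s^2 + 64), so L^-1{8/(s^2 + 64)} = sin(8*t).
Hence the inverse is u(t - 4) times that function evaluated at t - 4.

Heaviside(t - 4)*(sin(8*t - 32))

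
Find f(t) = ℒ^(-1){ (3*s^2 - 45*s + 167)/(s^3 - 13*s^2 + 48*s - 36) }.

f(t) = t*exp(6*t) - 2*exp(6*t) + 5*exp(t)

Factor the denominator: s^3 - 13*s^2 + 48*s - 36 = (s - 6)^2*(s - 1).
Partial fraction decomposition gives [-2/(s - 6)] + [(s - 6)^(-2)] + [5/(s - 1)].
Invert each term: -2/(s - 6) ↔ -2e^(6t); 1/(s - 6)^2 ↔ t·e^(6t); 5/(s - 1) ↔ 5e^(t).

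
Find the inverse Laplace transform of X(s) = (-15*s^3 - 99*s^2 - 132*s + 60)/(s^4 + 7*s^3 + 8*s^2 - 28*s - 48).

-6*exp(2*t) - 6*exp(-2*t) - 6*exp(-3*t) + 3*exp(-4*t)

Factor the denominator: s^4 + 7*s^3 + 8*s^2 - 28*s - 48 = (s - 2)*(s + 2)*(s + 3)*(s + 4).
Partial fraction decomposition gives [-6/(s + 2)] + [-6/(s + 3)] + [3/(s + 4)] + [-6/(s - 2)].
Invert each term: -6/(s + 2) ↔ -6e^(-2t); -6/(s + 3) ↔ -6e^(-3t); 3/(s + 4) ↔ 3e^(-4t); -6/(s - 2) ↔ -6e^(2t).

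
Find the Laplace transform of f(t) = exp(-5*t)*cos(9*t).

L{cos(9t)} = s/(s^2 + 81).
By the first shifting theorem, multiplying by e^(-5t) replaces s with s + 5.

(s + 5)/((s + 5)^2 + 81)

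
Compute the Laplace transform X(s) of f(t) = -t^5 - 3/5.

By linearity of the Laplace transform, transform each term separately.
L{-3/5} = (-3/5)/s; (-1)·[L{t^5} = 5!/s^6 = 120/s^6].

X(s) = -3/(5*s) - 120/s^6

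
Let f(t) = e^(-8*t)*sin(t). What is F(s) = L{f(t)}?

L{sin(t)} = 1/(s^2 + 1).
By the first shifting theorem, multiplying by e^(-8t) replaces s with s + 8.

F(s) = 1/((s + 8)^2 + 1)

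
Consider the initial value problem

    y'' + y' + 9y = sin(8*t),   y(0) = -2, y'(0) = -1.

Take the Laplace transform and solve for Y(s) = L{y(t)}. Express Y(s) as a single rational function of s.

Take the Laplace transform of both sides.
With L{y''} = s^2 Y - s·y(0) - y'(0) and L{y'} = sY - y(0), with y(0) = -2, y'(0) = -1: the LHS transforms to (s^2 + s + 9)Y - (-2*s - 3).
The right side is L{sin(8*t)} = 8/(s^2 + 64).
So (s^2 + s + 9)Y = 8/(s^2 + 64) + (-2*s - 3).
Solve for Y(s) and write it as one ratio of polynomials.

Y(s) = (-2*s^3 - 3*s^2 - 128*s - 184)/(s^4 + s^3 + 73*s^2 + 64*s + 576)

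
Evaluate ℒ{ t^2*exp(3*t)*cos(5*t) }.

2*(s - 3)*(s^2 - 6*s - 66)/(s^2 - 6*s + 34)^3

L{cos(5t)} = s/(s^2 + 25).
Multiplying by e^(3t) shifts s → s - 3, so L{exp(3*t)*cos(5*t)} = (s - 3)/((s - 3)^2 + 25).
Then apply L{t^2·g(t)} = (-1)^2 d^2/ds^2[H(s)] with H(s) = (s - 3)/((s - 3)^2 + 25):
differentiating 2 times and applying the sign gives 2*(s - 3)*(s^2 - 6*s - 66)/(s^2 - 6*s + 34)^3.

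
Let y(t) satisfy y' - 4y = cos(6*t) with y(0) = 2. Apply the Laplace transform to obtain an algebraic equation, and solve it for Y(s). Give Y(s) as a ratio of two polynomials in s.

Apply the Laplace transform to the equation.
With L{y'} = sY - y(0) = sY - 2: the LHS transforms to (s - 4)Y - (2).
The right side is L{cos(6*t)} = s/(s^2 + 36).
So (s - 4)Y = s/(s^2 + 36) + (2).
Isolate Y and clear denominators.

Y(s) = (2*s^2 + s + 72)/(s^3 - 4*s^2 + 36*s - 144)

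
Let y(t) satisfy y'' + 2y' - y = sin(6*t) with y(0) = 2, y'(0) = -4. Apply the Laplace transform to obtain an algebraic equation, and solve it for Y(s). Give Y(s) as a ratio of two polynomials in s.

Y(s) = (2*s^3 + 72*s + 6)/(s^4 + 2*s^3 + 35*s^2 + 72*s - 36)

Take the Laplace transform of both sides.
With L{y''} = s^2 Y - s·y(0) - y'(0) and L{y'} = sY - y(0), with y(0) = 2, y'(0) = -4: the LHS transforms to (s^2 + 2*s - 1)Y - (2*s).
The right side is L{sin(6*t)} = 6/(s^2 + 36).
So (s^2 + 2*s - 1)Y = 6/(s^2 + 36) + (2*s).
Solve for Y(s) and write it as one ratio of polynomials.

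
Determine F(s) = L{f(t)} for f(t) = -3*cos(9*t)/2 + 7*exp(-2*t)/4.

F(s) = -3*s/(2*(s^2 + 81)) + 7/(4*(s + 2))

By linearity of the Laplace transform, transform each term separately.
(-3/2)·[L{cos(9t)} = s/(s^2 + 81)]; (7/4)·[L{e^(-2t)} = 1/(s + 2)].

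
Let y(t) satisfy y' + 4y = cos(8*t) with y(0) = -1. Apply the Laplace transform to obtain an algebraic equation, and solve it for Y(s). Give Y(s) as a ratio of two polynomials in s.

Transform both sides with L{·}.
With L{y'} = sY - y(0) = sY - (-1): the LHS transforms to (s + 4)Y - (-1).
The right side is L{cos(8*t)} = s/(s^2 + 64).
So (s + 4)Y = s/(s^2 + 64) + (-1).
Divide through and combine into a single rational function.

Y(s) = (-s^2 + s - 64)/(s^3 + 4*s^2 + 64*s + 256)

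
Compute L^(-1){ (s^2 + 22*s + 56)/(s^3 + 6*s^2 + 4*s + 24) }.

Factor the denominator: s^3 + 6*s^2 + 4*s + 24 = (s + 6)*(s^2 + 4).
Partial fraction decomposition gives [-1/(s + 6)] + [2*s/(s^2 + 4)] + [10/(s^2 + 4)].
Invert each term: -1/(s + 6) ↔ -e^(-6t); 2·s/(s^2 + 4) ↔ 2cos(2t); 5·2/(s^2 + 4) ↔ 5sin(2t).

5*sin(2*t) + 2*cos(2*t) - exp(-6*t)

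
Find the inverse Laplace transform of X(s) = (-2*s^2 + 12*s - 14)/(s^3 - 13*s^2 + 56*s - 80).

Factor the denominator: s^3 - 13*s^2 + 56*s - 80 = (s - 5)*(s - 4)^2.
Partial fraction decomposition gives [2/(s - 4)] + [-2/(s - 4)^2] + [-4/(s - 5)].
Invert each term: 2/(s - 4) ↔ 2e^(4t); -2/(s - 4)^2 ↔ -2t·e^(4t); -4/(s - 5) ↔ -4e^(5t).

-2*t*exp(4*t) - 4*exp(5*t) + 2*exp(4*t)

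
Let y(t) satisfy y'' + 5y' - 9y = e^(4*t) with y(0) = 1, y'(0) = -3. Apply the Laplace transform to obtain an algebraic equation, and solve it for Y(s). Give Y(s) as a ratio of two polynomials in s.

Transform both sides with L{·}.
The derivative rules (L{y''} = s^2 Y - s·y(0) - y'(0) and L{y'} = sY - y(0), with y(0) = 1, y'(0) = -3) turn the left side into (s^2 + 5*s - 9)Y - (s + 2).
The right side is L{e^(4*t)} = 1/(s - 4).
So (s^2 + 5*s - 9)Y = 1/(s - 4) + (s + 2).
Solve for Y(s) and write it as one ratio of polynomials.

Y(s) = (s^2 - 2*s - 7)/(s^3 + s^2 - 29*s + 36)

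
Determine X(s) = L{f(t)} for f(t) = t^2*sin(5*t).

X(s) = 10*(3*s^2 - 25)/(s^2 + 25)^3

L{sin(5t)} = 5/(s^2 + 25).
Then apply L{t^2·g(t)} = (-1)^2 d^2/ds^2[G(s)] with G(s) = 5/(s^2 + 25):
differentiating 2 times and applying the sign gives 10*(3*s^2 - 25)/(s^2 + 25)^3.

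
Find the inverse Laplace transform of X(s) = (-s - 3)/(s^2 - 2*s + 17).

-exp(t)*sin(4*t) - exp(t)*cos(4*t)

Complete the square in the denominator: s^2 - 2*s + 17 = (s - 1)^2 + 4^2.
Split the numerator to match: -s - 3 = -1·(s - 1) - 1·4.
Invert each term: -1·(s - 1)/((s - 1)^2 + 16) ↔ -e^(t)cos(4t); -1·4/((s - 1)^2 + 16) ↔ -e^(t)sin(4t).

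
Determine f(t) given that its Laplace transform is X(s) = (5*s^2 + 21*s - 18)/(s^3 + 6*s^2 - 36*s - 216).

Factor the denominator: s^3 + 6*s^2 - 36*s - 216 = (s - 6)*(s + 6)^2.
Partial fraction decomposition gives [3/(s + 6)] + [-3/(s + 6)^2] + [2/(s - 6)].
Invert each term: 3/(s + 6) ↔ 3e^(-6t); -3/(s + 6)^2 ↔ -3t·e^(-6t); 2/(s - 6) ↔ 2e^(6t).

f(t) = -3*t*exp(-6*t) + 2*exp(6*t) + 3*exp(-6*t)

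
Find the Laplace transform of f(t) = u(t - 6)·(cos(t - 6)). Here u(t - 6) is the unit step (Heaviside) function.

By the second shifting theorem, L{u(t - c)·g(t - c)} = e^(-cs)·G(s) with c = 6 and G(s) = L{g(t)}.
L{cos(t)} = s/(s^2 + 1).

s*exp(-6*s)/(s^2 + 1)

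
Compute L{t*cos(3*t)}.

L{cos(3t)} = s/(s^2 + 9).
Then apply L{t·g(t)} = -d/ds[G(s)] with G(s) = s/(s^2 + 9):
differentiating 1 time and applying the sign gives (s - 3)*(s + 3)/(s^2 + 9)^2.

(s - 3)*(s + 3)/(s^2 + 9)^2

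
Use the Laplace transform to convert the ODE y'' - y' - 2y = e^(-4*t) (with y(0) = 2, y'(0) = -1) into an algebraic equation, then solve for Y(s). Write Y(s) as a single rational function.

Apply the Laplace transform to the equation.
Using L{y''} = s^2 Y - s·y(0) - y'(0) and L{y'} = sY - y(0), with y(0) = 2, y'(0) = -1, the left side becomes (s^2 - s - 2)Y - (2*s - 3).
The right side is L{e^(-4*t)} = 1/(s + 4).
So (s^2 - s - 2)Y = 1/(s + 4) + (2*s - 3).
Isolate Y and clear denominators.

Y(s) = (2*s^2 + 5*s - 11)/(s^3 + 3*s^2 - 6*s - 8)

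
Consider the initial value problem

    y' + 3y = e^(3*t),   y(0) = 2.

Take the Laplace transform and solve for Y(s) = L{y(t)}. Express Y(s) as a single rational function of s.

Y(s) = (2*s - 5)/(s^2 - 9)

Laplace-transform each side.
The derivative rules (L{y'} = sY - y(0) = sY - 2) turn the left side into (s + 3)Y - (2).
The right side is L{e^(3*t)} = 1/(s - 3).
So (s + 3)Y = 1/(s - 3) + (2).
Divide through and combine into a single rational function.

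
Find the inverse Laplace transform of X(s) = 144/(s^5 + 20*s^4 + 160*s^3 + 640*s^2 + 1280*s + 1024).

Rewrite the denominator: s^5 + 20*s^4 + 160*s^3 + 640*s^2 + 1280*s + 1024 = (s + 4)^5.
The form in (s + 4) signals a first-shifting-theorem factor e^(-4t).
Since L{t^4} = 4!/s^5 = 24/s^5, the inverse is t^4*e^(-4*t), scaled by 6.

6*t^4*exp(-4*t)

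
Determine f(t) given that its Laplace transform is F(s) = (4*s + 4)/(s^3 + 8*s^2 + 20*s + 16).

f(t) = -2*t*exp(-2*t) + 3*exp(-2*t) - 3*exp(-4*t)

Factor the denominator: s^3 + 8*s^2 + 20*s + 16 = (s + 2)^2*(s + 4).
Partial fraction decomposition gives [3/(s + 2)] + [-2/(s + 2)^2] + [-3/(s + 4)].
Invert each term: 3/(s + 2) ↔ 3e^(-2t); -2/(s + 2)^2 ↔ -2t·e^(-2t); -3/(s + 4) ↔ -3e^(-4t).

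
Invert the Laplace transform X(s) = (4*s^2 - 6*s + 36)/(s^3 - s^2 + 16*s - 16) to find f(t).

Factor the denominator: s^3 - s^2 + 16*s - 16 = (s - 1)*(s^2 + 16).
Partial fraction decomposition gives [2/(s - 1)] + [2*s/(s^2 + 16)] + [-4/(s^2 + 16)].
Invert each term: 2/(s - 1) ↔ 2e^(t); 2·s/(s^2 + 16) ↔ 2cos(4t); -1·4/(s^2 + 16) ↔ -sin(4t).

f(t) = 2*exp(t) - sin(4*t) + 2*cos(4*t)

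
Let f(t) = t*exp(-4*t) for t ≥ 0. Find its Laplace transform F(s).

L{e^(-4t)} = 1/(s + 4).
Then apply L{t·g(t)} = -d/ds[G(s)] with G(s) = 1/(s + 4):
differentiating 1 time and applying the sign gives (s + 4)^(-2).

F(s) = (s + 4)^(-2)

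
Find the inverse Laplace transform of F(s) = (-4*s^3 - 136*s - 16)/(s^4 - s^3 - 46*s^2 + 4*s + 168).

-4*exp(7*t) + 2*exp(2*t) + 2*exp(-2*t) - 4*exp(-6*t)

Factor the denominator: s^4 - s^3 - 46*s^2 + 4*s + 168 = (s - 7)*(s - 2)*(s + 2)*(s + 6).
Partial fraction decomposition gives [-4/(s + 6)] + [2/(s - 2)] + [-4/(s - 7)] + [2/(s + 2)].
Invert each term: -4/(s + 6) ↔ -4e^(-6t); 2/(s - 2) ↔ 2e^(2t); -4/(s - 7) ↔ -4e^(7t); 2/(s + 2) ↔ 2e^(-2t).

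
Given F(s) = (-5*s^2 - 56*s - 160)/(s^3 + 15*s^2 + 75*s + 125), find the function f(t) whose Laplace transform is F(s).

f(t) = -5*t^2*exp(-5*t)/2 - 6*t*exp(-5*t) - 5*exp(-5*t)

Factor the denominator: s^3 + 15*s^2 + 75*s + 125 = (s + 5)^3.
Partial fraction decomposition gives [-5/(s + 5)] + [-6/(s + 5)^2] + [-5/(s + 5)^3].
Invert each term: -5/(s + 5) ↔ -5e^(-5t); -6/(s + 5)^2 ↔ -6t·e^(-5t); -5/(s + 5)^3 ↔ (-5/2)t^2·e^(-5t).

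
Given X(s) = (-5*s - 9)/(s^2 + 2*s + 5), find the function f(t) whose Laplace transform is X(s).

f(t) = -2*exp(-t)*sin(2*t) - 5*exp(-t)*cos(2*t)

Complete the square in the denominator: s^2 + 2*s + 5 = (s + 1)^2 + 2^2.
Split the numerator to match: -5*s - 9 = -5·(s + 1) - 2·2.
Invert each term: -5·(s + 1)/((s + 1)^2 + 4) ↔ -5e^(-t)cos(2t); -2·2/((s + 1)^2 + 4) ↔ -2e^(-t)sin(2t).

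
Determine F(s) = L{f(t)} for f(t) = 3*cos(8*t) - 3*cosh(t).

F(s) = 3*s/(s^2 + 64) - 3*s/(s^2 - 1)

Apply the Laplace transform termwise.
(-3)·[L{cosh(t)} = s/(s^2 - 1)]; (3)·[L{cos(8t)} = s/(s^2 + 64)].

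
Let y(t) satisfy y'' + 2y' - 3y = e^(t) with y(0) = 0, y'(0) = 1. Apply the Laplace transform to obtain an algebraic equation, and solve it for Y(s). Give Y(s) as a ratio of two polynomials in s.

Y(s) = s/(s^3 + s^2 - 5*s + 3)

Take the Laplace transform of both sides.
The derivative rules (L{y''} = s^2 Y - s·y(0) - y'(0) and L{y'} = sY - y(0), with y(0) = 0, y'(0) = 1) turn the left side into (s^2 + 2*s - 3)Y - (1).
The right side is L{e^(t)} = 1/(s - 1).
So (s^2 + 2*s - 3)Y = 1/(s - 1) + (1).
Isolate Y and clear denominators.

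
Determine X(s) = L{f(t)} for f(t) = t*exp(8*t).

L{e^(8t)} = 1/(s - 8).
Then apply L{t·g(t)} = -d/ds[G(s)] with G(s) = 1/(s - 8):
differentiating 1 time and applying the sign gives (s - 8)^(-2).

X(s) = (s - 8)^(-2)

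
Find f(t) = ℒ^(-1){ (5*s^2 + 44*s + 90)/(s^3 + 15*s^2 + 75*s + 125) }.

f(t) = -5*t^2*exp(-5*t)/2 - 6*t*exp(-5*t) + 5*exp(-5*t)

Factor the denominator: s^3 + 15*s^2 + 75*s + 125 = (s + 5)^3.
Partial fraction decomposition gives [5/(s + 5)] + [-6/(s + 5)^2] + [-5/(s + 5)^3].
Invert each term: 5/(s + 5) ↔ 5e^(-5t); -6/(s + 5)^2 ↔ -6t·e^(-5t); -5/(s + 5)^3 ↔ (-5/2)t^2·e^(-5t).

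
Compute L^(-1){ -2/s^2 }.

Since L{t} = 1!/s^2 = 1/s^2, the inverse is t, scaled by -2.

-2*t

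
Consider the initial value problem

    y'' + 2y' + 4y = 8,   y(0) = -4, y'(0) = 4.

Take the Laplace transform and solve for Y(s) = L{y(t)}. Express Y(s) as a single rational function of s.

Take the Laplace transform of both sides.
With L{y''} = s^2 Y - s·y(0) - y'(0) and L{y'} = sY - y(0), with y(0) = -4, y'(0) = 4: the LHS transforms to (s^2 + 2*s + 4)Y - (-4*s - 4).
The right side is L{8} = 8/s.
So (s^2 + 2*s + 4)Y = 8/s + (-4*s - 4).
Solve for Y(s) and write it as one ratio of polynomials.

Y(s) = (-4*s^2 - 4*s + 8)/(s^3 + 2*s^2 + 4*s)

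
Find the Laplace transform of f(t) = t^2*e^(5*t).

2/(s - 5)^3

L{e^(5t)} = 1/(s - 5).
Then apply L{t^2·g(t)} = (-1)^2 d^2/ds^2[G(s)] with G(s) = 1/(s - 5):
differentiating 2 times and applying the sign gives 2/(s - 5)^3.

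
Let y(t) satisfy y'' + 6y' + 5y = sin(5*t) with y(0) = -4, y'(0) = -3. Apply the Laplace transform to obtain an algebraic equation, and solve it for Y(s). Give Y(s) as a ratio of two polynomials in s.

Take the Laplace transform of both sides.
Using L{y''} = s^2 Y - s·y(0) - y'(0) and L{y'} = sY - y(0), with y(0) = -4, y'(0) = -3, the left side becomes (s^2 + 6*s + 5)Y - (-4*s - 27).
The right side is L{sin(5*t)} = 5/(s^2 + 25).
So (s^2 + 6*s + 5)Y = 5/(s^2 + 25) + (-4*s - 27).
Divide through and combine into a single rational function.

Y(s) = (-4*s^3 - 27*s^2 - 100*s - 670)/(s^4 + 6*s^3 + 30*s^2 + 150*s + 125)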